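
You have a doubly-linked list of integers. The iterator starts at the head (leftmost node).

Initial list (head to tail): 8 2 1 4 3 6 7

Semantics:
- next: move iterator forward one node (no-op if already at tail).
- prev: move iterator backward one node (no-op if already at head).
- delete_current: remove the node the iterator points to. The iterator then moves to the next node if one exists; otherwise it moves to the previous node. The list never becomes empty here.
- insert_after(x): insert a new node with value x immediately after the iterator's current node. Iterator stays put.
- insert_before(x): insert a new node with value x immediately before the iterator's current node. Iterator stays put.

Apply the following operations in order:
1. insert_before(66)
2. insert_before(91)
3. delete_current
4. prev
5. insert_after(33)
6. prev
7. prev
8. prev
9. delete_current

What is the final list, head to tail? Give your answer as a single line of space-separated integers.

Answer: 91 33 2 1 4 3 6 7

Derivation:
After 1 (insert_before(66)): list=[66, 8, 2, 1, 4, 3, 6, 7] cursor@8
After 2 (insert_before(91)): list=[66, 91, 8, 2, 1, 4, 3, 6, 7] cursor@8
After 3 (delete_current): list=[66, 91, 2, 1, 4, 3, 6, 7] cursor@2
After 4 (prev): list=[66, 91, 2, 1, 4, 3, 6, 7] cursor@91
After 5 (insert_after(33)): list=[66, 91, 33, 2, 1, 4, 3, 6, 7] cursor@91
After 6 (prev): list=[66, 91, 33, 2, 1, 4, 3, 6, 7] cursor@66
After 7 (prev): list=[66, 91, 33, 2, 1, 4, 3, 6, 7] cursor@66
After 8 (prev): list=[66, 91, 33, 2, 1, 4, 3, 6, 7] cursor@66
After 9 (delete_current): list=[91, 33, 2, 1, 4, 3, 6, 7] cursor@91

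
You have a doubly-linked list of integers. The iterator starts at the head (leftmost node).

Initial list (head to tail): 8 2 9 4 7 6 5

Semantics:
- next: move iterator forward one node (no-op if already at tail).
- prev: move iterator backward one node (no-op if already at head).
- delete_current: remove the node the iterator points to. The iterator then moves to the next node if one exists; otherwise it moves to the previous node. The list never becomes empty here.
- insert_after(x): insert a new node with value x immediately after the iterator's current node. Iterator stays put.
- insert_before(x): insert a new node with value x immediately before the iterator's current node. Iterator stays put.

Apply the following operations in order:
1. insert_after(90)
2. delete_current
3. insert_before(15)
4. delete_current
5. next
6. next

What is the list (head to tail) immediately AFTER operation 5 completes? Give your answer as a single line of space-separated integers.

Answer: 15 2 9 4 7 6 5

Derivation:
After 1 (insert_after(90)): list=[8, 90, 2, 9, 4, 7, 6, 5] cursor@8
After 2 (delete_current): list=[90, 2, 9, 4, 7, 6, 5] cursor@90
After 3 (insert_before(15)): list=[15, 90, 2, 9, 4, 7, 6, 5] cursor@90
After 4 (delete_current): list=[15, 2, 9, 4, 7, 6, 5] cursor@2
After 5 (next): list=[15, 2, 9, 4, 7, 6, 5] cursor@9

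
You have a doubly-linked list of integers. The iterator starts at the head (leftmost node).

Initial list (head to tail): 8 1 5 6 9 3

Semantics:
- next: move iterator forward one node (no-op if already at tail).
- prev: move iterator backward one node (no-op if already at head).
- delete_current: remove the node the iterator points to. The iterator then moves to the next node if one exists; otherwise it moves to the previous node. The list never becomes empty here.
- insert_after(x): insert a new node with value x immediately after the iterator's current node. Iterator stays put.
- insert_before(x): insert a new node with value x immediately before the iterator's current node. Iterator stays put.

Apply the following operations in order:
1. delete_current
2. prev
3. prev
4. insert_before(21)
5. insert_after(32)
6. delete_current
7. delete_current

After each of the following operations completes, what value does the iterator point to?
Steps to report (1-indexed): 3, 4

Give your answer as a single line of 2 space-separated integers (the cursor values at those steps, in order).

Answer: 1 1

Derivation:
After 1 (delete_current): list=[1, 5, 6, 9, 3] cursor@1
After 2 (prev): list=[1, 5, 6, 9, 3] cursor@1
After 3 (prev): list=[1, 5, 6, 9, 3] cursor@1
After 4 (insert_before(21)): list=[21, 1, 5, 6, 9, 3] cursor@1
After 5 (insert_after(32)): list=[21, 1, 32, 5, 6, 9, 3] cursor@1
After 6 (delete_current): list=[21, 32, 5, 6, 9, 3] cursor@32
After 7 (delete_current): list=[21, 5, 6, 9, 3] cursor@5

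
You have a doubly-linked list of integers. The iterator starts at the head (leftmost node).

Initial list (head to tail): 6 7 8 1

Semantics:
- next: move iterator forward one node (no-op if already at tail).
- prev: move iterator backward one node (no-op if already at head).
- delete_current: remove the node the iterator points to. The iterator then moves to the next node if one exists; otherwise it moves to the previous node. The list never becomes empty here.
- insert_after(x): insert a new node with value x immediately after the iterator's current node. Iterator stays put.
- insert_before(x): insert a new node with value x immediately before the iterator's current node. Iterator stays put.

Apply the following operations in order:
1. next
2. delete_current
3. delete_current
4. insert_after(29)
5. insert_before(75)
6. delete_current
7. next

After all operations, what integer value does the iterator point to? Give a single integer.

After 1 (next): list=[6, 7, 8, 1] cursor@7
After 2 (delete_current): list=[6, 8, 1] cursor@8
After 3 (delete_current): list=[6, 1] cursor@1
After 4 (insert_after(29)): list=[6, 1, 29] cursor@1
After 5 (insert_before(75)): list=[6, 75, 1, 29] cursor@1
After 6 (delete_current): list=[6, 75, 29] cursor@29
After 7 (next): list=[6, 75, 29] cursor@29

Answer: 29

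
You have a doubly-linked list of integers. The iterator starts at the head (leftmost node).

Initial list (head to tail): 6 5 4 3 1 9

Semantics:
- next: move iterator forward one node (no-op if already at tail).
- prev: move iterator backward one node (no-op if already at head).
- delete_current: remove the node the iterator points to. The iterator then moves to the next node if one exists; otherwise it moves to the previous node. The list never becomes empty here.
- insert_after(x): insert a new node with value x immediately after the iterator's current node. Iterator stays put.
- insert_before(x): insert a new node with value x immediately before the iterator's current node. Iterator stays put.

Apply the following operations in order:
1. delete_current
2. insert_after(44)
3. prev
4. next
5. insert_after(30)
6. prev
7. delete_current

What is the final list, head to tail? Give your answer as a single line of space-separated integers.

Answer: 44 30 4 3 1 9

Derivation:
After 1 (delete_current): list=[5, 4, 3, 1, 9] cursor@5
After 2 (insert_after(44)): list=[5, 44, 4, 3, 1, 9] cursor@5
After 3 (prev): list=[5, 44, 4, 3, 1, 9] cursor@5
After 4 (next): list=[5, 44, 4, 3, 1, 9] cursor@44
After 5 (insert_after(30)): list=[5, 44, 30, 4, 3, 1, 9] cursor@44
After 6 (prev): list=[5, 44, 30, 4, 3, 1, 9] cursor@5
After 7 (delete_current): list=[44, 30, 4, 3, 1, 9] cursor@44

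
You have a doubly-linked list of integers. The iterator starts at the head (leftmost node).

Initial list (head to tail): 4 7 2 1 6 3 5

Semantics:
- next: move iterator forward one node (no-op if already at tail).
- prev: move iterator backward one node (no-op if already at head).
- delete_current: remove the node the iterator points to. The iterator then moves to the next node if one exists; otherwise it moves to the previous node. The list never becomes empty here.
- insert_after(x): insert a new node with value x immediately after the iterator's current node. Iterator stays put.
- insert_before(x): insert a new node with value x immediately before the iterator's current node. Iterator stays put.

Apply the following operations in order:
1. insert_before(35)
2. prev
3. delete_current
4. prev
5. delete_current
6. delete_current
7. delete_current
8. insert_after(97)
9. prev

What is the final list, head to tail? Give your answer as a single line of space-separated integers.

After 1 (insert_before(35)): list=[35, 4, 7, 2, 1, 6, 3, 5] cursor@4
After 2 (prev): list=[35, 4, 7, 2, 1, 6, 3, 5] cursor@35
After 3 (delete_current): list=[4, 7, 2, 1, 6, 3, 5] cursor@4
After 4 (prev): list=[4, 7, 2, 1, 6, 3, 5] cursor@4
After 5 (delete_current): list=[7, 2, 1, 6, 3, 5] cursor@7
After 6 (delete_current): list=[2, 1, 6, 3, 5] cursor@2
After 7 (delete_current): list=[1, 6, 3, 5] cursor@1
After 8 (insert_after(97)): list=[1, 97, 6, 3, 5] cursor@1
After 9 (prev): list=[1, 97, 6, 3, 5] cursor@1

Answer: 1 97 6 3 5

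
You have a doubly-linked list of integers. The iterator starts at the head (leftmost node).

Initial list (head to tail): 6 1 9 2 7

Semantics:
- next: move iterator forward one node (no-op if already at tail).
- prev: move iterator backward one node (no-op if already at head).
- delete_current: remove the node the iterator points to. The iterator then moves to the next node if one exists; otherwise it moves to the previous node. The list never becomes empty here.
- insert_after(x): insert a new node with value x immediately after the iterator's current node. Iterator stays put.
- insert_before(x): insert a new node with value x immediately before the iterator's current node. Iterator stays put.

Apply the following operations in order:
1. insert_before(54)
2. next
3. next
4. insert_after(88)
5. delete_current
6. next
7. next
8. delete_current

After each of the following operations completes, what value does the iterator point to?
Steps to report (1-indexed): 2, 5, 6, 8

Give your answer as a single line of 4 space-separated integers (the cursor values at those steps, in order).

Answer: 1 88 2 2

Derivation:
After 1 (insert_before(54)): list=[54, 6, 1, 9, 2, 7] cursor@6
After 2 (next): list=[54, 6, 1, 9, 2, 7] cursor@1
After 3 (next): list=[54, 6, 1, 9, 2, 7] cursor@9
After 4 (insert_after(88)): list=[54, 6, 1, 9, 88, 2, 7] cursor@9
After 5 (delete_current): list=[54, 6, 1, 88, 2, 7] cursor@88
After 6 (next): list=[54, 6, 1, 88, 2, 7] cursor@2
After 7 (next): list=[54, 6, 1, 88, 2, 7] cursor@7
After 8 (delete_current): list=[54, 6, 1, 88, 2] cursor@2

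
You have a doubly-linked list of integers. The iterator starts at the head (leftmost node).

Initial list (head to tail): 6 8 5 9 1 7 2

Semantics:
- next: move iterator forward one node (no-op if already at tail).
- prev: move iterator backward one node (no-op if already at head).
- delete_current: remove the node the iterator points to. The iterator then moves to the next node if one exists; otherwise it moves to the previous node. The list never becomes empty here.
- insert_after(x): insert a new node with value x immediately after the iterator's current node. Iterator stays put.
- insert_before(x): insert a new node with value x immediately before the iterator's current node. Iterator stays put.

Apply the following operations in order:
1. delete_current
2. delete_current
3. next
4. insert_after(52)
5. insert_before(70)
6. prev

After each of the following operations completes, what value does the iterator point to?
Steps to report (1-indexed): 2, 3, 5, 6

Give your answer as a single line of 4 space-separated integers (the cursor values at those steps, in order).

Answer: 5 9 9 70

Derivation:
After 1 (delete_current): list=[8, 5, 9, 1, 7, 2] cursor@8
After 2 (delete_current): list=[5, 9, 1, 7, 2] cursor@5
After 3 (next): list=[5, 9, 1, 7, 2] cursor@9
After 4 (insert_after(52)): list=[5, 9, 52, 1, 7, 2] cursor@9
After 5 (insert_before(70)): list=[5, 70, 9, 52, 1, 7, 2] cursor@9
After 6 (prev): list=[5, 70, 9, 52, 1, 7, 2] cursor@70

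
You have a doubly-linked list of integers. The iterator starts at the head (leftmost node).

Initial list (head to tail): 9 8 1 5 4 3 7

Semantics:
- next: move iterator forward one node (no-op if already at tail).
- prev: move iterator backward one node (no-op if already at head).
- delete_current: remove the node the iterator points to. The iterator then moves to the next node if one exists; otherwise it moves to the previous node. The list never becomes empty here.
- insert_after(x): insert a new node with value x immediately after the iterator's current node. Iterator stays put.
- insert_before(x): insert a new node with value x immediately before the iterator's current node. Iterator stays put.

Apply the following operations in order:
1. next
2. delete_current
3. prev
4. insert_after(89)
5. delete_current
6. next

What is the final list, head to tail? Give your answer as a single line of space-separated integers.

Answer: 89 1 5 4 3 7

Derivation:
After 1 (next): list=[9, 8, 1, 5, 4, 3, 7] cursor@8
After 2 (delete_current): list=[9, 1, 5, 4, 3, 7] cursor@1
After 3 (prev): list=[9, 1, 5, 4, 3, 7] cursor@9
After 4 (insert_after(89)): list=[9, 89, 1, 5, 4, 3, 7] cursor@9
After 5 (delete_current): list=[89, 1, 5, 4, 3, 7] cursor@89
After 6 (next): list=[89, 1, 5, 4, 3, 7] cursor@1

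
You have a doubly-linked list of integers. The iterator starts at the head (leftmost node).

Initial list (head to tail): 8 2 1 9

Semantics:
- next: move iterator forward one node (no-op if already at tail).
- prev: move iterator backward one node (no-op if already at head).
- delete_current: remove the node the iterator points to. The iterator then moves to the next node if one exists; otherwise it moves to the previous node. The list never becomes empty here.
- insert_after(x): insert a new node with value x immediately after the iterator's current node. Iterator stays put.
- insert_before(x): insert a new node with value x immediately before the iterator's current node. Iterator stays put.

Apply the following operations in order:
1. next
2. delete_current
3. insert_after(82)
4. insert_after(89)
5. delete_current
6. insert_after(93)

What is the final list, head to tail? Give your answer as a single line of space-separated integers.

Answer: 8 89 93 82 9

Derivation:
After 1 (next): list=[8, 2, 1, 9] cursor@2
After 2 (delete_current): list=[8, 1, 9] cursor@1
After 3 (insert_after(82)): list=[8, 1, 82, 9] cursor@1
After 4 (insert_after(89)): list=[8, 1, 89, 82, 9] cursor@1
After 5 (delete_current): list=[8, 89, 82, 9] cursor@89
After 6 (insert_after(93)): list=[8, 89, 93, 82, 9] cursor@89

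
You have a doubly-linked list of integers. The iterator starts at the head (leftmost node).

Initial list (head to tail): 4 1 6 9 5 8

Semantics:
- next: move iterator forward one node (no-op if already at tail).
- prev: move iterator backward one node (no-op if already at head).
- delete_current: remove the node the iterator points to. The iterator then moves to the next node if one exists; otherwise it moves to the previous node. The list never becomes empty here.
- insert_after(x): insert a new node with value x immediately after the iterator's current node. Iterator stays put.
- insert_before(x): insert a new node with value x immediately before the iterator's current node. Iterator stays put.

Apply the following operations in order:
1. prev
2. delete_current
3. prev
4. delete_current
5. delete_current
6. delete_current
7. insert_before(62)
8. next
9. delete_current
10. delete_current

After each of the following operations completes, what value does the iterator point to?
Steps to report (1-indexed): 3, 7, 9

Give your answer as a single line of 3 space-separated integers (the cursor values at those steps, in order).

After 1 (prev): list=[4, 1, 6, 9, 5, 8] cursor@4
After 2 (delete_current): list=[1, 6, 9, 5, 8] cursor@1
After 3 (prev): list=[1, 6, 9, 5, 8] cursor@1
After 4 (delete_current): list=[6, 9, 5, 8] cursor@6
After 5 (delete_current): list=[9, 5, 8] cursor@9
After 6 (delete_current): list=[5, 8] cursor@5
After 7 (insert_before(62)): list=[62, 5, 8] cursor@5
After 8 (next): list=[62, 5, 8] cursor@8
After 9 (delete_current): list=[62, 5] cursor@5
After 10 (delete_current): list=[62] cursor@62

Answer: 1 5 5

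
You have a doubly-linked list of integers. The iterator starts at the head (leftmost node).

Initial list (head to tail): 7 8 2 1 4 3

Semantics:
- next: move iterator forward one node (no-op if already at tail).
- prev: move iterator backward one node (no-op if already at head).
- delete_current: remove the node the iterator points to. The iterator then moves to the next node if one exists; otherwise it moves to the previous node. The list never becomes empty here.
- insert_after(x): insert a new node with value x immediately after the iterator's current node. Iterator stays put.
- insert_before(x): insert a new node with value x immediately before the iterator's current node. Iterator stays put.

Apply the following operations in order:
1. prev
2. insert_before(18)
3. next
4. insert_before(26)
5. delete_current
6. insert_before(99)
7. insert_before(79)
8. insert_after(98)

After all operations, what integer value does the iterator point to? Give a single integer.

After 1 (prev): list=[7, 8, 2, 1, 4, 3] cursor@7
After 2 (insert_before(18)): list=[18, 7, 8, 2, 1, 4, 3] cursor@7
After 3 (next): list=[18, 7, 8, 2, 1, 4, 3] cursor@8
After 4 (insert_before(26)): list=[18, 7, 26, 8, 2, 1, 4, 3] cursor@8
After 5 (delete_current): list=[18, 7, 26, 2, 1, 4, 3] cursor@2
After 6 (insert_before(99)): list=[18, 7, 26, 99, 2, 1, 4, 3] cursor@2
After 7 (insert_before(79)): list=[18, 7, 26, 99, 79, 2, 1, 4, 3] cursor@2
After 8 (insert_after(98)): list=[18, 7, 26, 99, 79, 2, 98, 1, 4, 3] cursor@2

Answer: 2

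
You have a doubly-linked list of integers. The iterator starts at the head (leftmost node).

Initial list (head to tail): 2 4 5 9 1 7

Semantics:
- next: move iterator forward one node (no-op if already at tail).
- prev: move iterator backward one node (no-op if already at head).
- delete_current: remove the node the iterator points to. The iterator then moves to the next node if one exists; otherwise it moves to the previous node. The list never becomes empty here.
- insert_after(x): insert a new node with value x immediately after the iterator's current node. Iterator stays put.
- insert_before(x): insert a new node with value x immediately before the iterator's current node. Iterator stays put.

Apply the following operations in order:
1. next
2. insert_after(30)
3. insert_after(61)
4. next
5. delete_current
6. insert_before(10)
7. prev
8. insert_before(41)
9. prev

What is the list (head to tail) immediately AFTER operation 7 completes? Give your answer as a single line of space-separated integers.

After 1 (next): list=[2, 4, 5, 9, 1, 7] cursor@4
After 2 (insert_after(30)): list=[2, 4, 30, 5, 9, 1, 7] cursor@4
After 3 (insert_after(61)): list=[2, 4, 61, 30, 5, 9, 1, 7] cursor@4
After 4 (next): list=[2, 4, 61, 30, 5, 9, 1, 7] cursor@61
After 5 (delete_current): list=[2, 4, 30, 5, 9, 1, 7] cursor@30
After 6 (insert_before(10)): list=[2, 4, 10, 30, 5, 9, 1, 7] cursor@30
After 7 (prev): list=[2, 4, 10, 30, 5, 9, 1, 7] cursor@10

Answer: 2 4 10 30 5 9 1 7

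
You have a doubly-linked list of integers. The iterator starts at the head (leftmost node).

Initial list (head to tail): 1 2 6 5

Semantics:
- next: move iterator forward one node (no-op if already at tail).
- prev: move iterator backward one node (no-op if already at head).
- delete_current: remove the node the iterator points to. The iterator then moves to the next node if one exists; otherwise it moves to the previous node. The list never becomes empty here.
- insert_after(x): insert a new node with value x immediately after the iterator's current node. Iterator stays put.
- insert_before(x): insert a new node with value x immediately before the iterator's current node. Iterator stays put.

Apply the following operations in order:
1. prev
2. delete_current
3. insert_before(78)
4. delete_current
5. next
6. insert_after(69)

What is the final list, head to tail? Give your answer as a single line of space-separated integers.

Answer: 78 6 5 69

Derivation:
After 1 (prev): list=[1, 2, 6, 5] cursor@1
After 2 (delete_current): list=[2, 6, 5] cursor@2
After 3 (insert_before(78)): list=[78, 2, 6, 5] cursor@2
After 4 (delete_current): list=[78, 6, 5] cursor@6
After 5 (next): list=[78, 6, 5] cursor@5
After 6 (insert_after(69)): list=[78, 6, 5, 69] cursor@5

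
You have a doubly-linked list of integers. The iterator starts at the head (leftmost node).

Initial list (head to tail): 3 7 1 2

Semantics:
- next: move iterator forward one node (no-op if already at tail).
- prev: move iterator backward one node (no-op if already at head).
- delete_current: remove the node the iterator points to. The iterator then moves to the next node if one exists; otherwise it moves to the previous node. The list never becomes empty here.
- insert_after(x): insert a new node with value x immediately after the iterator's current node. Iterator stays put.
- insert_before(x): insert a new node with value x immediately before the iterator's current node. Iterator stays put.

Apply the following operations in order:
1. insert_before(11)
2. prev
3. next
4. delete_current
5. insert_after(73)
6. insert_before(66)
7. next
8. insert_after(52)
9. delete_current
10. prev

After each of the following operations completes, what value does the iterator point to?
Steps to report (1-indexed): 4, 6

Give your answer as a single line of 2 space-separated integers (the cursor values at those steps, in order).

Answer: 7 7

Derivation:
After 1 (insert_before(11)): list=[11, 3, 7, 1, 2] cursor@3
After 2 (prev): list=[11, 3, 7, 1, 2] cursor@11
After 3 (next): list=[11, 3, 7, 1, 2] cursor@3
After 4 (delete_current): list=[11, 7, 1, 2] cursor@7
After 5 (insert_after(73)): list=[11, 7, 73, 1, 2] cursor@7
After 6 (insert_before(66)): list=[11, 66, 7, 73, 1, 2] cursor@7
After 7 (next): list=[11, 66, 7, 73, 1, 2] cursor@73
After 8 (insert_after(52)): list=[11, 66, 7, 73, 52, 1, 2] cursor@73
After 9 (delete_current): list=[11, 66, 7, 52, 1, 2] cursor@52
After 10 (prev): list=[11, 66, 7, 52, 1, 2] cursor@7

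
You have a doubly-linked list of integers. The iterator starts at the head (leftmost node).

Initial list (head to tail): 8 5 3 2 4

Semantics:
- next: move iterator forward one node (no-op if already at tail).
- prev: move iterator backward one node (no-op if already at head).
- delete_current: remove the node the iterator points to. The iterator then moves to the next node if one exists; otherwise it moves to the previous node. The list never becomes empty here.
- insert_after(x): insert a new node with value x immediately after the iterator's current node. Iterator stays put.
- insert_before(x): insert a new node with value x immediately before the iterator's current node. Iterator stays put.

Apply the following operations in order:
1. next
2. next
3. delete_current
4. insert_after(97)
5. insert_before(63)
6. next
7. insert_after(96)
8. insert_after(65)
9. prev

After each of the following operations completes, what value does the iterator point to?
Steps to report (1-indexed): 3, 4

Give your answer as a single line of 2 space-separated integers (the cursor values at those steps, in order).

Answer: 2 2

Derivation:
After 1 (next): list=[8, 5, 3, 2, 4] cursor@5
After 2 (next): list=[8, 5, 3, 2, 4] cursor@3
After 3 (delete_current): list=[8, 5, 2, 4] cursor@2
After 4 (insert_after(97)): list=[8, 5, 2, 97, 4] cursor@2
After 5 (insert_before(63)): list=[8, 5, 63, 2, 97, 4] cursor@2
After 6 (next): list=[8, 5, 63, 2, 97, 4] cursor@97
After 7 (insert_after(96)): list=[8, 5, 63, 2, 97, 96, 4] cursor@97
After 8 (insert_after(65)): list=[8, 5, 63, 2, 97, 65, 96, 4] cursor@97
After 9 (prev): list=[8, 5, 63, 2, 97, 65, 96, 4] cursor@2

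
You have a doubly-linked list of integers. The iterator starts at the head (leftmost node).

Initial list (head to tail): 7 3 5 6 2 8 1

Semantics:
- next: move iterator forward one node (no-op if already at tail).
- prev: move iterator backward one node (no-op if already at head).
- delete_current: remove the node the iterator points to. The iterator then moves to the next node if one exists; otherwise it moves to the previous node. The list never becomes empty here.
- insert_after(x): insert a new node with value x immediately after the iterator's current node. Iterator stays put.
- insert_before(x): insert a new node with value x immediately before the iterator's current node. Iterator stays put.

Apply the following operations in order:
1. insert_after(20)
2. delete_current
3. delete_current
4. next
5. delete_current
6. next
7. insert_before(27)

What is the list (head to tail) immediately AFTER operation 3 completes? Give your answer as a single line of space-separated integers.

Answer: 3 5 6 2 8 1

Derivation:
After 1 (insert_after(20)): list=[7, 20, 3, 5, 6, 2, 8, 1] cursor@7
After 2 (delete_current): list=[20, 3, 5, 6, 2, 8, 1] cursor@20
After 3 (delete_current): list=[3, 5, 6, 2, 8, 1] cursor@3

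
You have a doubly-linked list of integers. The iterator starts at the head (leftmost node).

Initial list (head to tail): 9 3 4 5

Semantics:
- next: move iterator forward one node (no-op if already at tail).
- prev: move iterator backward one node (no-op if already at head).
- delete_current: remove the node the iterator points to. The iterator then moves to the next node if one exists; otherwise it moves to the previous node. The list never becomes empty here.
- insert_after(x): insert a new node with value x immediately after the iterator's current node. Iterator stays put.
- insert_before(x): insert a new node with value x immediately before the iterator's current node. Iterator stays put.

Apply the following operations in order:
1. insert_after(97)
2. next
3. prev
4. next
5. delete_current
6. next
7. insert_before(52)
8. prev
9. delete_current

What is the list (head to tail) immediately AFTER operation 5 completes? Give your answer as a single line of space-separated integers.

Answer: 9 3 4 5

Derivation:
After 1 (insert_after(97)): list=[9, 97, 3, 4, 5] cursor@9
After 2 (next): list=[9, 97, 3, 4, 5] cursor@97
After 3 (prev): list=[9, 97, 3, 4, 5] cursor@9
After 4 (next): list=[9, 97, 3, 4, 5] cursor@97
After 5 (delete_current): list=[9, 3, 4, 5] cursor@3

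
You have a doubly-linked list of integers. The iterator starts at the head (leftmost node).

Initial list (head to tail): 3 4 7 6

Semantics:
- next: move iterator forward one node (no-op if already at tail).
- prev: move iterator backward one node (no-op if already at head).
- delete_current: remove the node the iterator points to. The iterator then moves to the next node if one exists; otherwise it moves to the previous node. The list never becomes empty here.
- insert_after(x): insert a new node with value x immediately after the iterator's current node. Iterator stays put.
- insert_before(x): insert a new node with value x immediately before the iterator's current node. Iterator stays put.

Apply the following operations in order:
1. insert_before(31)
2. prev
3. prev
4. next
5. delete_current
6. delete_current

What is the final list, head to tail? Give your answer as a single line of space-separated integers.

Answer: 31 7 6

Derivation:
After 1 (insert_before(31)): list=[31, 3, 4, 7, 6] cursor@3
After 2 (prev): list=[31, 3, 4, 7, 6] cursor@31
After 3 (prev): list=[31, 3, 4, 7, 6] cursor@31
After 4 (next): list=[31, 3, 4, 7, 6] cursor@3
After 5 (delete_current): list=[31, 4, 7, 6] cursor@4
After 6 (delete_current): list=[31, 7, 6] cursor@7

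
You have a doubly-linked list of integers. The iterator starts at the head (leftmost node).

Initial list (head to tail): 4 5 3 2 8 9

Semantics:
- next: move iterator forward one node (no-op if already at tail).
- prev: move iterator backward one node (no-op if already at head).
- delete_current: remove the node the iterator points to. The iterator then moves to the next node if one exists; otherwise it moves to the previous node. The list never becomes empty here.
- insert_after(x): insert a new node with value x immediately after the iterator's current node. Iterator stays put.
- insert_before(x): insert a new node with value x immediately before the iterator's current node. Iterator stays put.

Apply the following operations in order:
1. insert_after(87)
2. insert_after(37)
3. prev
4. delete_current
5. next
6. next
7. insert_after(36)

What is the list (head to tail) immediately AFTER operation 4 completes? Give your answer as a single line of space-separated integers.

After 1 (insert_after(87)): list=[4, 87, 5, 3, 2, 8, 9] cursor@4
After 2 (insert_after(37)): list=[4, 37, 87, 5, 3, 2, 8, 9] cursor@4
After 3 (prev): list=[4, 37, 87, 5, 3, 2, 8, 9] cursor@4
After 4 (delete_current): list=[37, 87, 5, 3, 2, 8, 9] cursor@37

Answer: 37 87 5 3 2 8 9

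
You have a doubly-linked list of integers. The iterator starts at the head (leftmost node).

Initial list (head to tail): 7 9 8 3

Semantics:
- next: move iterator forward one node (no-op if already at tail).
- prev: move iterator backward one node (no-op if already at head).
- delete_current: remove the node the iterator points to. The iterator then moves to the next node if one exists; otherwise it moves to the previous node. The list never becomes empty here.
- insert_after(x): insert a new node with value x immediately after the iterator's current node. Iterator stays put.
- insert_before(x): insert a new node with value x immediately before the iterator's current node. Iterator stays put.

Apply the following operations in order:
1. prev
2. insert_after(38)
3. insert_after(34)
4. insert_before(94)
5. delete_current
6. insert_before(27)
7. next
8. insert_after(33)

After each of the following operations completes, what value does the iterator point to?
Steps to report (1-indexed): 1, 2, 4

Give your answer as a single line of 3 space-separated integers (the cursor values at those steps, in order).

After 1 (prev): list=[7, 9, 8, 3] cursor@7
After 2 (insert_after(38)): list=[7, 38, 9, 8, 3] cursor@7
After 3 (insert_after(34)): list=[7, 34, 38, 9, 8, 3] cursor@7
After 4 (insert_before(94)): list=[94, 7, 34, 38, 9, 8, 3] cursor@7
After 5 (delete_current): list=[94, 34, 38, 9, 8, 3] cursor@34
After 6 (insert_before(27)): list=[94, 27, 34, 38, 9, 8, 3] cursor@34
After 7 (next): list=[94, 27, 34, 38, 9, 8, 3] cursor@38
After 8 (insert_after(33)): list=[94, 27, 34, 38, 33, 9, 8, 3] cursor@38

Answer: 7 7 7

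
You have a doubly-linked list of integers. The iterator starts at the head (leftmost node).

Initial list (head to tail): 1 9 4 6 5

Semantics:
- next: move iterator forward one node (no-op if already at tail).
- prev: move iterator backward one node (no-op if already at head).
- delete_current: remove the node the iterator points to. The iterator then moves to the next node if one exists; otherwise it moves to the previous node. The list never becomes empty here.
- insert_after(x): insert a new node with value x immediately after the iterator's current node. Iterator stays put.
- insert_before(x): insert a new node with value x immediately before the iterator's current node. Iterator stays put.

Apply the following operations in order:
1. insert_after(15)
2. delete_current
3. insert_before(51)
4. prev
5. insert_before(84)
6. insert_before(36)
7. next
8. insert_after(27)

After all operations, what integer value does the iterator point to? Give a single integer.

After 1 (insert_after(15)): list=[1, 15, 9, 4, 6, 5] cursor@1
After 2 (delete_current): list=[15, 9, 4, 6, 5] cursor@15
After 3 (insert_before(51)): list=[51, 15, 9, 4, 6, 5] cursor@15
After 4 (prev): list=[51, 15, 9, 4, 6, 5] cursor@51
After 5 (insert_before(84)): list=[84, 51, 15, 9, 4, 6, 5] cursor@51
After 6 (insert_before(36)): list=[84, 36, 51, 15, 9, 4, 6, 5] cursor@51
After 7 (next): list=[84, 36, 51, 15, 9, 4, 6, 5] cursor@15
After 8 (insert_after(27)): list=[84, 36, 51, 15, 27, 9, 4, 6, 5] cursor@15

Answer: 15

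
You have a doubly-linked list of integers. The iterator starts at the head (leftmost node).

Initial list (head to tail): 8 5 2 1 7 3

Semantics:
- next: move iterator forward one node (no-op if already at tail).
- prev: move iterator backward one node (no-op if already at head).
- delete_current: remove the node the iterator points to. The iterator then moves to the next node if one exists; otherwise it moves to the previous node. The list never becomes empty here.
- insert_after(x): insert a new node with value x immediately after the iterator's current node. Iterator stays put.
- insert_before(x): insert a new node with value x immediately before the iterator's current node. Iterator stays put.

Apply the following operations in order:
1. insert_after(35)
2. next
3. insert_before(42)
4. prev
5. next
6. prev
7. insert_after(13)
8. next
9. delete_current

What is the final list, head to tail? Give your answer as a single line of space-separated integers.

After 1 (insert_after(35)): list=[8, 35, 5, 2, 1, 7, 3] cursor@8
After 2 (next): list=[8, 35, 5, 2, 1, 7, 3] cursor@35
After 3 (insert_before(42)): list=[8, 42, 35, 5, 2, 1, 7, 3] cursor@35
After 4 (prev): list=[8, 42, 35, 5, 2, 1, 7, 3] cursor@42
After 5 (next): list=[8, 42, 35, 5, 2, 1, 7, 3] cursor@35
After 6 (prev): list=[8, 42, 35, 5, 2, 1, 7, 3] cursor@42
After 7 (insert_after(13)): list=[8, 42, 13, 35, 5, 2, 1, 7, 3] cursor@42
After 8 (next): list=[8, 42, 13, 35, 5, 2, 1, 7, 3] cursor@13
After 9 (delete_current): list=[8, 42, 35, 5, 2, 1, 7, 3] cursor@35

Answer: 8 42 35 5 2 1 7 3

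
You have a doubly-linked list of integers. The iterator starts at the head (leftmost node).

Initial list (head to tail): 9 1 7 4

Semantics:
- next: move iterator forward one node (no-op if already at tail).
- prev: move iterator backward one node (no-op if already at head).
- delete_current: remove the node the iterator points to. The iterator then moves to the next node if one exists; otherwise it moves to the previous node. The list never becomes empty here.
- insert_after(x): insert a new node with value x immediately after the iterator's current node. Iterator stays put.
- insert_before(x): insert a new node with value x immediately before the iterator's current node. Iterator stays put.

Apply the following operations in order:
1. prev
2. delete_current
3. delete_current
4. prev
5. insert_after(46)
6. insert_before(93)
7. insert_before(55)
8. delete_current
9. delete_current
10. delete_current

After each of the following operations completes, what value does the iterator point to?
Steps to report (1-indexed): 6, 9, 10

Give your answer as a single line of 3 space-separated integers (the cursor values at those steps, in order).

After 1 (prev): list=[9, 1, 7, 4] cursor@9
After 2 (delete_current): list=[1, 7, 4] cursor@1
After 3 (delete_current): list=[7, 4] cursor@7
After 4 (prev): list=[7, 4] cursor@7
After 5 (insert_after(46)): list=[7, 46, 4] cursor@7
After 6 (insert_before(93)): list=[93, 7, 46, 4] cursor@7
After 7 (insert_before(55)): list=[93, 55, 7, 46, 4] cursor@7
After 8 (delete_current): list=[93, 55, 46, 4] cursor@46
After 9 (delete_current): list=[93, 55, 4] cursor@4
After 10 (delete_current): list=[93, 55] cursor@55

Answer: 7 4 55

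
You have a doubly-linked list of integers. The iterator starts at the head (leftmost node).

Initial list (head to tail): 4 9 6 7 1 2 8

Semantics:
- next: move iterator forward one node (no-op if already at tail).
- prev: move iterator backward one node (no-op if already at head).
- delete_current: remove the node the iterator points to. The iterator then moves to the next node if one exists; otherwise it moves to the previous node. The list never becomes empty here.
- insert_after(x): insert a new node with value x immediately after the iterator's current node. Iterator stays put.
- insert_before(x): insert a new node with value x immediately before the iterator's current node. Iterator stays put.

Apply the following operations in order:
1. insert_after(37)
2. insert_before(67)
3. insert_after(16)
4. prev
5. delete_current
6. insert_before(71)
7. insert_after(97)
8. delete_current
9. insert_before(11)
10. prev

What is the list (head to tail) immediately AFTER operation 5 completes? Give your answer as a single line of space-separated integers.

After 1 (insert_after(37)): list=[4, 37, 9, 6, 7, 1, 2, 8] cursor@4
After 2 (insert_before(67)): list=[67, 4, 37, 9, 6, 7, 1, 2, 8] cursor@4
After 3 (insert_after(16)): list=[67, 4, 16, 37, 9, 6, 7, 1, 2, 8] cursor@4
After 4 (prev): list=[67, 4, 16, 37, 9, 6, 7, 1, 2, 8] cursor@67
After 5 (delete_current): list=[4, 16, 37, 9, 6, 7, 1, 2, 8] cursor@4

Answer: 4 16 37 9 6 7 1 2 8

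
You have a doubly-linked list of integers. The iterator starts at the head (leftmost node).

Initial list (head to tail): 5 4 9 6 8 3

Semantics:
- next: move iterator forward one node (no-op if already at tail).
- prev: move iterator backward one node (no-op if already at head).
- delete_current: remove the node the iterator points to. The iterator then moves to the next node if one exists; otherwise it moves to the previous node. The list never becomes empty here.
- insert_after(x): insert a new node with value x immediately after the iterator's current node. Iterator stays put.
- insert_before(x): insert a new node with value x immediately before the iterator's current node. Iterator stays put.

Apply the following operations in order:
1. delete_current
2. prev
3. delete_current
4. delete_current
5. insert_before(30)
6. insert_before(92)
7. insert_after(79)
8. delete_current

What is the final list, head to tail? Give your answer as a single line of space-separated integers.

After 1 (delete_current): list=[4, 9, 6, 8, 3] cursor@4
After 2 (prev): list=[4, 9, 6, 8, 3] cursor@4
After 3 (delete_current): list=[9, 6, 8, 3] cursor@9
After 4 (delete_current): list=[6, 8, 3] cursor@6
After 5 (insert_before(30)): list=[30, 6, 8, 3] cursor@6
After 6 (insert_before(92)): list=[30, 92, 6, 8, 3] cursor@6
After 7 (insert_after(79)): list=[30, 92, 6, 79, 8, 3] cursor@6
After 8 (delete_current): list=[30, 92, 79, 8, 3] cursor@79

Answer: 30 92 79 8 3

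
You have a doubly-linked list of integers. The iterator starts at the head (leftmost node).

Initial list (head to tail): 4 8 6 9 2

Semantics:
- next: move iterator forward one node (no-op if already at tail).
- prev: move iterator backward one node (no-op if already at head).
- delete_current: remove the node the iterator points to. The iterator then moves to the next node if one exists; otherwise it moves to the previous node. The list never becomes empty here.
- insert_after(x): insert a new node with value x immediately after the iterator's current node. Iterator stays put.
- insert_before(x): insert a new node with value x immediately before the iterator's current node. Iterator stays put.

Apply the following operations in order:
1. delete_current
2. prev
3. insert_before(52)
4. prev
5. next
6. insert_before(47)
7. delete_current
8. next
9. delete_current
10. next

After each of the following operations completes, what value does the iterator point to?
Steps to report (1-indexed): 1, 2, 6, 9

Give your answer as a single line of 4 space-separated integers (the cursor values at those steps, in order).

After 1 (delete_current): list=[8, 6, 9, 2] cursor@8
After 2 (prev): list=[8, 6, 9, 2] cursor@8
After 3 (insert_before(52)): list=[52, 8, 6, 9, 2] cursor@8
After 4 (prev): list=[52, 8, 6, 9, 2] cursor@52
After 5 (next): list=[52, 8, 6, 9, 2] cursor@8
After 6 (insert_before(47)): list=[52, 47, 8, 6, 9, 2] cursor@8
After 7 (delete_current): list=[52, 47, 6, 9, 2] cursor@6
After 8 (next): list=[52, 47, 6, 9, 2] cursor@9
After 9 (delete_current): list=[52, 47, 6, 2] cursor@2
After 10 (next): list=[52, 47, 6, 2] cursor@2

Answer: 8 8 8 2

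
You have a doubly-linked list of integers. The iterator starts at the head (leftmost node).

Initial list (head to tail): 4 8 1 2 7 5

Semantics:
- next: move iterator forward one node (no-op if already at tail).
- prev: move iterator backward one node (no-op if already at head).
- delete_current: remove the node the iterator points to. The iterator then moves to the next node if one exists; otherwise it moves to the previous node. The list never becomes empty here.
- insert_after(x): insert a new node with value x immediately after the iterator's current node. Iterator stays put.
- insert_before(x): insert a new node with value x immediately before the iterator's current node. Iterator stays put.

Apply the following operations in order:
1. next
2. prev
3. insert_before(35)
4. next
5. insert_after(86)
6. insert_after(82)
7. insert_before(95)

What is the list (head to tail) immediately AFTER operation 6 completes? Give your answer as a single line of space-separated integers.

Answer: 35 4 8 82 86 1 2 7 5

Derivation:
After 1 (next): list=[4, 8, 1, 2, 7, 5] cursor@8
After 2 (prev): list=[4, 8, 1, 2, 7, 5] cursor@4
After 3 (insert_before(35)): list=[35, 4, 8, 1, 2, 7, 5] cursor@4
After 4 (next): list=[35, 4, 8, 1, 2, 7, 5] cursor@8
After 5 (insert_after(86)): list=[35, 4, 8, 86, 1, 2, 7, 5] cursor@8
After 6 (insert_after(82)): list=[35, 4, 8, 82, 86, 1, 2, 7, 5] cursor@8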